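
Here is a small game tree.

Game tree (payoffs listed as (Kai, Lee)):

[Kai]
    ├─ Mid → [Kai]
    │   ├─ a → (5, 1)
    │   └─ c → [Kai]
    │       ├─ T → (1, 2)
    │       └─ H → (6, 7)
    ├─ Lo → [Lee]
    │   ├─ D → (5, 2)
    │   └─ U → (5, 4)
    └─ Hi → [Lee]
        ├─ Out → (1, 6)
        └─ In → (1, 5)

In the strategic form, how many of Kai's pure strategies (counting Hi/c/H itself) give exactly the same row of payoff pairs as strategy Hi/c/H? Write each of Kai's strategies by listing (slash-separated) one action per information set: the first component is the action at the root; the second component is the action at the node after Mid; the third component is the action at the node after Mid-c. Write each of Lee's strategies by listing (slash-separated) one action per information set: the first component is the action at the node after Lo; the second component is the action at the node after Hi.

Row for Hi/c/H (columns D/Out, D/In, U/Out, U/In): (1,6) (1,5) (1,6) (1,5).
Under Hi/c/H, Kai's choice at the node after Mid and at the node after Mid-c can never be reached regardless of what Lee does, so varying those choices leaves every outcome unchanged.
Holding the reachable choices fixed and varying the unreachable ones freely already gives 2 × 2 = 4 equivalent strategies.
No other strategy reproduces this row, so those 4 are the full class: Hi/a/T, Hi/a/H, Hi/c/T, Hi/c/H.

4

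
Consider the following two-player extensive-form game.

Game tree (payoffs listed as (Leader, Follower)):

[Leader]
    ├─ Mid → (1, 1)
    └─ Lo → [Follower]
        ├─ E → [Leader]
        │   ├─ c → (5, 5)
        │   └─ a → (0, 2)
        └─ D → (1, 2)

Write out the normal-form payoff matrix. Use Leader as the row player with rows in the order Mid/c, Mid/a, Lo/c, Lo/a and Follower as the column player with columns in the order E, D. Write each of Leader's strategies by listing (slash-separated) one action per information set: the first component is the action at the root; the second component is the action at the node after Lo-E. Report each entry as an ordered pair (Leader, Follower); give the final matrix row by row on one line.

Mid/c: (1,1) (1,1) | Mid/a: (1,1) (1,1) | Lo/c: (5,5) (1,2) | Lo/a: (0,2) (1,2)

Row Mid/c: E→(1,1), D→(1,1)
Row Mid/a: E→(1,1), D→(1,1)
Row Lo/c: E→(5,5), D→(1,2)
Row Lo/a: E→(0,2), D→(1,2)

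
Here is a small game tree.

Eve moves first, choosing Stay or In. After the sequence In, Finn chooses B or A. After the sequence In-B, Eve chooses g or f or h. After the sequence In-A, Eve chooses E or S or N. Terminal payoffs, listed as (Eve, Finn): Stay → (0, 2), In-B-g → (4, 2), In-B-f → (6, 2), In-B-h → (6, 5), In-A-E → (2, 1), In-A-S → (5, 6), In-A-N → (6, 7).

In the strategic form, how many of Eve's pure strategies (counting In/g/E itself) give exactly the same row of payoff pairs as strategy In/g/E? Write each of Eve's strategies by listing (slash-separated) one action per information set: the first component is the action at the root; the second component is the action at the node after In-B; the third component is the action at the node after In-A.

Row for In/g/E (columns B, A): (4,2) (2,1).
Every one of Eve's information sets is on the play path for some reply by Finn when Eve follows In/g/E.
Changing the action at any of them therefore changes at least one column, so only In/g/E itself gives this row.

1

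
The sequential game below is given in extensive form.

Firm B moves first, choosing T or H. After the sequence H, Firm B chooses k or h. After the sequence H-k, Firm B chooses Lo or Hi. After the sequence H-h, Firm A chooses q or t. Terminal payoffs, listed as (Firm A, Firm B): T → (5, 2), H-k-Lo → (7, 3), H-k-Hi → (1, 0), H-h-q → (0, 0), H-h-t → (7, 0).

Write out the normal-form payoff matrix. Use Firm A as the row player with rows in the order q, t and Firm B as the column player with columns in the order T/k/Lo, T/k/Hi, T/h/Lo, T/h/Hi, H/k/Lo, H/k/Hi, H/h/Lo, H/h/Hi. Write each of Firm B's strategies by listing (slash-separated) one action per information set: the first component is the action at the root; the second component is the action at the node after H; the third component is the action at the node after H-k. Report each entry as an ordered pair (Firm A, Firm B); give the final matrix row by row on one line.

q: (5,2) (5,2) (5,2) (5,2) (7,3) (1,0) (0,0) (0,0) | t: (5,2) (5,2) (5,2) (5,2) (7,3) (1,0) (7,0) (7,0)

Row q: T/k/Lo→(5,2), T/k/Hi→(5,2), T/h/Lo→(5,2), T/h/Hi→(5,2), H/k/Lo→(7,3), H/k/Hi→(1,0), H/h/Lo→(0,0), H/h/Hi→(0,0)
Row t: T/k/Lo→(5,2), T/k/Hi→(5,2), T/h/Lo→(5,2), T/h/Hi→(5,2), H/k/Lo→(7,3), H/k/Hi→(1,0), H/h/Lo→(7,0), H/h/Hi→(7,0)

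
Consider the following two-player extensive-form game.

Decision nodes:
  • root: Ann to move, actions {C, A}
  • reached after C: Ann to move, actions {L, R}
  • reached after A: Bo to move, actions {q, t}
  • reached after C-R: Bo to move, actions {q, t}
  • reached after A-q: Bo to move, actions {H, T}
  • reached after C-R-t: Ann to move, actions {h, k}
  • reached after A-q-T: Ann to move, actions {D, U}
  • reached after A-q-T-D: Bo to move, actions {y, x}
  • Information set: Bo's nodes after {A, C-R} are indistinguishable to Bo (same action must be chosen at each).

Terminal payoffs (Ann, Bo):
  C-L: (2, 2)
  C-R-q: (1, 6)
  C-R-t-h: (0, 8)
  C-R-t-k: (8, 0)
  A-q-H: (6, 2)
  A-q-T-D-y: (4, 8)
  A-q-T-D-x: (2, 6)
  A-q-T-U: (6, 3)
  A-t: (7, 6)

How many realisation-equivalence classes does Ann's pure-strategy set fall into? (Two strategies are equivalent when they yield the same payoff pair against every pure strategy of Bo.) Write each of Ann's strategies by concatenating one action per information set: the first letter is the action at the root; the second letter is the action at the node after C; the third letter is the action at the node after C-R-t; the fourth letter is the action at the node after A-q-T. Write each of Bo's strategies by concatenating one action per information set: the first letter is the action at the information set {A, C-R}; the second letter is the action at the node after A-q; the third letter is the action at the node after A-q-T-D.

5

Ann has 16 pure strategies: CLhD, CLhU, CLkD, CLkU, CRhD, CRhU, CRkD, CRkU, ALhD, ALhU, ALkD, ALkU, ARhD, ARhU, ARkD, ARkU. Columns: qHy, qHx, qTy, qTx, tHy, tHx, tTy, tTx.
{CLhD, CLhU, CLkD, CLkU} → row (2,2) (2,2) (2,2) (2,2) (2,2) (2,2) (2,2) (2,2)
{CRhD, CRhU} → row (1,6) (1,6) (1,6) (1,6) (0,8) (0,8) (0,8) (0,8)
{CRkD, CRkU} → row (1,6) (1,6) (1,6) (1,6) (8,0) (8,0) (8,0) (8,0)
{ALhD, ALkD, ARhD, ARkD} → row (6,2) (6,2) (4,8) (2,6) (7,6) (7,6) (7,6) (7,6)
{ALhU, ALkU, ARhU, ARkU} → row (6,2) (6,2) (6,3) (6,3) (7,6) (7,6) (7,6) (7,6)
That's 5 distinct rows out of 16 strategies.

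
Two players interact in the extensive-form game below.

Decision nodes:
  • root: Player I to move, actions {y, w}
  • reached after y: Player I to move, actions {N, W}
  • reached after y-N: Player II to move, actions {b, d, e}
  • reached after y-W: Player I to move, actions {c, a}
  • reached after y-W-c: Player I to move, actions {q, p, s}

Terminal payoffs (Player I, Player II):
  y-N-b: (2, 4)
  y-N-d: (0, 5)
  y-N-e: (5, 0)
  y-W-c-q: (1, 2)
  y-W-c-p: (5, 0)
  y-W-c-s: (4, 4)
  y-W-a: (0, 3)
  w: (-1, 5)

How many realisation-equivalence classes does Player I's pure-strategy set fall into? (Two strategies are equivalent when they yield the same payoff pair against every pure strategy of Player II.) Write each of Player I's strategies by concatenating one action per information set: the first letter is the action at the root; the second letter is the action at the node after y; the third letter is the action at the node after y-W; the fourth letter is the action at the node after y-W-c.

6

Player I has 24 pure strategies: yNcq, yNcp, yNcs, yNaq, yNap, yNas, yWcq, yWcp, yWcs, yWaq, yWap, yWas, wNcq, wNcp, wNcs, wNaq, wNap, wNas, wWcq, wWcp, wWcs, wWaq, wWap, wWas. Columns: b, d, e.
{yNcq, yNcp, yNcs, yNaq, yNap, yNas} → row (2,4) (0,5) (5,0)
{yWcq} → row (1,2) (1,2) (1,2)
{yWcp} → row (5,0) (5,0) (5,0)
{yWcs} → row (4,4) (4,4) (4,4)
{yWaq, yWap, yWas} → row (0,3) (0,3) (0,3)
{wNcq, wNcp, wNcs, wNaq, wNap, wNas, wWcq, wWcp, wWcs, wWaq, wWap, wWas} → row (-1,5) (-1,5) (-1,5)
That's 6 distinct rows out of 24 strategies.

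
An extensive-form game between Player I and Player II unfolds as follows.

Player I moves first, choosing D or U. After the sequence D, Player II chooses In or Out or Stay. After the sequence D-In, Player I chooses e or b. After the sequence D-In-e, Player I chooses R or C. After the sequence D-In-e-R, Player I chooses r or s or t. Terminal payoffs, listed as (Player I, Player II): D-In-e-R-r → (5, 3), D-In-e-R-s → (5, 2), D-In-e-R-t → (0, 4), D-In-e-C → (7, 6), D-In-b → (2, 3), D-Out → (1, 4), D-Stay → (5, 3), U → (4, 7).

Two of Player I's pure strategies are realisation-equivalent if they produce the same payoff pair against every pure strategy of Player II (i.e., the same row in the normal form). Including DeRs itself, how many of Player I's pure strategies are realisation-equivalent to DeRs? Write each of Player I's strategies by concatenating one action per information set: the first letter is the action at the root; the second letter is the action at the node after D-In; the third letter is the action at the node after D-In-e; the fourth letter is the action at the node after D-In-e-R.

Row for DeRs (columns In, Out, Stay): (5,2) (1,4) (5,3).
Every one of Player I's information sets is on the play path for some reply by Player II when Player I follows DeRs.
Changing the action at any of them therefore changes at least one column, so only DeRs itself gives this row.

1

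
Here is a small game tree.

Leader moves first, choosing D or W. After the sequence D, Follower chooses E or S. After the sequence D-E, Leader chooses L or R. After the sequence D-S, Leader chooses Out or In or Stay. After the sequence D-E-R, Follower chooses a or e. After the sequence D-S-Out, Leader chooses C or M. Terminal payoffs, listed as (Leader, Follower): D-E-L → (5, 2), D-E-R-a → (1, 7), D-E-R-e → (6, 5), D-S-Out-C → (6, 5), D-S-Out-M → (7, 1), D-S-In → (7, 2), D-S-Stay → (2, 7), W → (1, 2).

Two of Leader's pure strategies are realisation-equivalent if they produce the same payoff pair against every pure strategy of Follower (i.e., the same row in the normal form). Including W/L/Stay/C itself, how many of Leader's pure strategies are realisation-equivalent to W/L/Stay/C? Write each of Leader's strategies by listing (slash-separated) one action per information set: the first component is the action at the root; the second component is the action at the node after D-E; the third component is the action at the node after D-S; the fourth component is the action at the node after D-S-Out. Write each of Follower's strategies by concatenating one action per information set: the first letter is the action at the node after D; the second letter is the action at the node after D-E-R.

12

Row for W/L/Stay/C (columns Ea, Ee, Sa, Se): (1,2) (1,2) (1,2) (1,2).
Under W/L/Stay/C, Leader's choice at the node after D-E and at the node after D-S and at the node after D-S-Out can never be reached regardless of what Follower does, so varying those choices leaves every outcome unchanged.
Holding the reachable choices fixed and varying the unreachable ones freely already gives 2 × 3 × 2 = 12 equivalent strategies.
No other strategy reproduces this row, so those 12 are the full class: W/L/Out/C, W/L/Out/M, W/L/In/C, W/L/In/M, W/L/Stay/C, W/L/Stay/M, W/R/Out/C, W/R/Out/M, W/R/In/C, W/R/In/M, W/R/Stay/C, W/R/Stay/M.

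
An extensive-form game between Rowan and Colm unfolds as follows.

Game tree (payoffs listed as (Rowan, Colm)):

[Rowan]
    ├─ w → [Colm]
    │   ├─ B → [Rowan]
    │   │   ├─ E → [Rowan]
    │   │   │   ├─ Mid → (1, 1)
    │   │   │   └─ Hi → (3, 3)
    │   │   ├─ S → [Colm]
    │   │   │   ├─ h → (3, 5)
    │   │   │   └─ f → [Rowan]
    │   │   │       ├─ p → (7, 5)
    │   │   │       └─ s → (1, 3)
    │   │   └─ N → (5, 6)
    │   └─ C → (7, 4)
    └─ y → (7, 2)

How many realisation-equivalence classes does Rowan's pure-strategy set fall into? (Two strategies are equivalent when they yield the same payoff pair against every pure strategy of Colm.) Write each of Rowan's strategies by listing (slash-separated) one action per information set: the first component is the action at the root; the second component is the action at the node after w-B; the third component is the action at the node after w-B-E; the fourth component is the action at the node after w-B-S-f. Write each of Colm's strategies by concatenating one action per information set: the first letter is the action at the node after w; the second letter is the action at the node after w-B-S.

6

Rowan has 24 pure strategies: w/E/Mid/p, w/E/Mid/s, w/E/Hi/p, w/E/Hi/s, w/S/Mid/p, w/S/Mid/s, w/S/Hi/p, w/S/Hi/s, w/N/Mid/p, w/N/Mid/s, w/N/Hi/p, w/N/Hi/s, y/E/Mid/p, y/E/Mid/s, y/E/Hi/p, y/E/Hi/s, y/S/Mid/p, y/S/Mid/s, y/S/Hi/p, y/S/Hi/s, y/N/Mid/p, y/N/Mid/s, y/N/Hi/p, y/N/Hi/s. Columns: Bh, Bf, Ch, Cf.
{w/E/Mid/p, w/E/Mid/s} → row (1,1) (1,1) (7,4) (7,4)
{w/E/Hi/p, w/E/Hi/s} → row (3,3) (3,3) (7,4) (7,4)
{w/S/Mid/p, w/S/Hi/p} → row (3,5) (7,5) (7,4) (7,4)
{w/S/Mid/s, w/S/Hi/s} → row (3,5) (1,3) (7,4) (7,4)
{w/N/Mid/p, w/N/Mid/s, w/N/Hi/p, w/N/Hi/s} → row (5,6) (5,6) (7,4) (7,4)
{y/E/Mid/p, y/E/Mid/s, y/E/Hi/p, y/E/Hi/s, y/S/Mid/p, y/S/Mid/s, y/S/Hi/p, y/S/Hi/s, y/N/Mid/p, y/N/Mid/s, y/N/Hi/p, y/N/Hi/s} → row (7,2) (7,2) (7,2) (7,2)
That's 6 distinct rows out of 24 strategies.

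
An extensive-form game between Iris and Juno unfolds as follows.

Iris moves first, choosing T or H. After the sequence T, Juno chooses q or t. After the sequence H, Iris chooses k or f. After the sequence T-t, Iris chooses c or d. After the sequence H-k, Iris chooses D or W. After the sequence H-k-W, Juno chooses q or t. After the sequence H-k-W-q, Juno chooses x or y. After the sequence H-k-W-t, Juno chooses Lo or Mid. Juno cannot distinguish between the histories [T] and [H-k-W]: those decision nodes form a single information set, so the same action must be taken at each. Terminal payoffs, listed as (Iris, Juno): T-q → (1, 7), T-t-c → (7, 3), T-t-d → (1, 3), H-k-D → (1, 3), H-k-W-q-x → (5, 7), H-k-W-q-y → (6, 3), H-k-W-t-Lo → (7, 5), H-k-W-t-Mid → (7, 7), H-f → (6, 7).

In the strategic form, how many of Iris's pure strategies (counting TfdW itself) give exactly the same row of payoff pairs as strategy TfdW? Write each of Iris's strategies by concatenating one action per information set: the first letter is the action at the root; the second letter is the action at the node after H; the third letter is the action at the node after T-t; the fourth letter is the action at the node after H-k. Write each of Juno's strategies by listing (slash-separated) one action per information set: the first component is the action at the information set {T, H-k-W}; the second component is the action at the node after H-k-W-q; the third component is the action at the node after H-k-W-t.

Row for TfdW (columns q/x/Lo, q/x/Mid, q/y/Lo, q/y/Mid, t/x/Lo, t/x/Mid, t/y/Lo, t/y/Mid): (1,7) (1,7) (1,7) (1,7) (1,3) (1,3) (1,3) (1,3).
Under TfdW, Iris's choice at the node after H and at the node after H-k can never be reached regardless of what Juno does, so varying those choices leaves every outcome unchanged.
Holding the reachable choices fixed and varying the unreachable ones freely already gives 2 × 2 = 4 equivalent strategies.
No other strategy reproduces this row, so those 4 are the full class: TkdD, TkdW, TfdD, TfdW.

4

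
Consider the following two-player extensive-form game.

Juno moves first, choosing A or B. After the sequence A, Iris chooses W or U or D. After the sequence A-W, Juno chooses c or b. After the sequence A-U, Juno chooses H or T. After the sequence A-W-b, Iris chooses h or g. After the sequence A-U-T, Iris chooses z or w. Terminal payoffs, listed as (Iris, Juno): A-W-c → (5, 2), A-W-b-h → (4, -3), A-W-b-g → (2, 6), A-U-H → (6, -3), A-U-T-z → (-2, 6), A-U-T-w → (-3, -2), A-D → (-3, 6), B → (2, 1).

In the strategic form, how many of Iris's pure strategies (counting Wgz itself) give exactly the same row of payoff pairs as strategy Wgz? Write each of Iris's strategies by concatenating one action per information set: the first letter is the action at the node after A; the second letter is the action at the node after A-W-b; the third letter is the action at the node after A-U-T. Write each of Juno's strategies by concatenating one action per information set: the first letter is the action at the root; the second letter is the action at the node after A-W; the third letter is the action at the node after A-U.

Row for Wgz (columns AcH, AcT, AbH, AbT, BcH, BcT, BbH, BbT): (5,2) (5,2) (2,6) (2,6) (2,1) (2,1) (2,1) (2,1).
Under Wgz, Iris's choice at the node after A-U-T can never be reached regardless of what Juno does, so varying those choices leaves every outcome unchanged.
Holding the reachable choices fixed and varying the unreachable one freely already gives 2 equivalent strategies.
No other strategy reproduces this row, so those 2 are the full class: Wgz, Wgw.

2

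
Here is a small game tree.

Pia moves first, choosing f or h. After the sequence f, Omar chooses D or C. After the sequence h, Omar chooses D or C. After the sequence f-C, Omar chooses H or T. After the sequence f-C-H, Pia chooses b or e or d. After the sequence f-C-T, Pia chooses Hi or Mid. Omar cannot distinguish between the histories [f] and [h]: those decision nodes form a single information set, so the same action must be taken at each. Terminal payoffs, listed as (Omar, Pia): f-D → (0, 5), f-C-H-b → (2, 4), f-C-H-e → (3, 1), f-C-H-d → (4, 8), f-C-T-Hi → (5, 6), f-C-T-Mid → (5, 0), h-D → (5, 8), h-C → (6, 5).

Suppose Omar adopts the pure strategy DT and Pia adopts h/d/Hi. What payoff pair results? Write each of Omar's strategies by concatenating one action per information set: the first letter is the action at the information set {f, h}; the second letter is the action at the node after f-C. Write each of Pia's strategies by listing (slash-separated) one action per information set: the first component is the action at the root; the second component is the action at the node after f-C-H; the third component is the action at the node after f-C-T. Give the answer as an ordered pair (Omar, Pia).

(5, 8)

Trace the play path from the root:
  Pia plays h
  Omar plays D at [h]
→ terminal payoff (5, 8).
(Omar's choice at the node after f-C is never reached on this path, so it doesn't affect the outcome.)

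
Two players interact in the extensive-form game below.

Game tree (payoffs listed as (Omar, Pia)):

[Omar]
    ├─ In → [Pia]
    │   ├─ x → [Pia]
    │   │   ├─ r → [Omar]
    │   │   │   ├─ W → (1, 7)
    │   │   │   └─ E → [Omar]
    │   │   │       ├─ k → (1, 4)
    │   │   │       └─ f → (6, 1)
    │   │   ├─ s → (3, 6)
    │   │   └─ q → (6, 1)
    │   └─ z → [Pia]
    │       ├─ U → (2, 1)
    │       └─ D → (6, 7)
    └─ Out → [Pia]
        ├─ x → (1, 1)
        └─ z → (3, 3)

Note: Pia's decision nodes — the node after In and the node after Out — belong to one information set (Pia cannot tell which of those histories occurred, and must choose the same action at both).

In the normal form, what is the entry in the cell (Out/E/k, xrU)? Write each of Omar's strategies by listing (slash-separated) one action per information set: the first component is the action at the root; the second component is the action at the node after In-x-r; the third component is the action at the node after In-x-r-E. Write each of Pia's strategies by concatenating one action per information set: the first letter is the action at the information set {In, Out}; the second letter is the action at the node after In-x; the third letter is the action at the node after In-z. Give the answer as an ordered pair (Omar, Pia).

(1, 1)

Trace the play path from the root:
  Omar plays Out
  Pia plays x at [Out]
→ terminal payoff (1, 1).
(Omar's choice at the node after In-x-r is never reached on this path, so it doesn't affect the outcome.)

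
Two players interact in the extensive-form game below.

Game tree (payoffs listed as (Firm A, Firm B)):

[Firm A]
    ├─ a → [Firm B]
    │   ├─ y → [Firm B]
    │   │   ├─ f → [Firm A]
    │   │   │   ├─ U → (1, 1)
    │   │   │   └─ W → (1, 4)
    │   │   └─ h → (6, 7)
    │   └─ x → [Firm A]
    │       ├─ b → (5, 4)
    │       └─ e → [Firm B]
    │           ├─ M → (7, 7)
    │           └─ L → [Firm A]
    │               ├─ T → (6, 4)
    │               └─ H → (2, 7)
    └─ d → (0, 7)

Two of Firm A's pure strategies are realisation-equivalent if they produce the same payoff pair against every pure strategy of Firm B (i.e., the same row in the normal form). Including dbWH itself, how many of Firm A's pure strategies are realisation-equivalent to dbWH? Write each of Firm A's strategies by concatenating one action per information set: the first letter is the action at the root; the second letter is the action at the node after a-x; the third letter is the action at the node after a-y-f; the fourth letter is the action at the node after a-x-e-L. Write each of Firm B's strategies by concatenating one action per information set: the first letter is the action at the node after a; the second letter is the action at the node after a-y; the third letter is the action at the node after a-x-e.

Row for dbWH (columns yfM, yfL, yhM, yhL, xfM, xfL, xhM, xhL): (0,7) (0,7) (0,7) (0,7) (0,7) (0,7) (0,7) (0,7).
Under dbWH, Firm A's choice at the node after a-x and at the node after a-y-f and at the node after a-x-e-L can never be reached regardless of what Firm B does, so varying those choices leaves every outcome unchanged.
Holding the reachable choices fixed and varying the unreachable ones freely already gives 2 × 2 × 2 = 8 equivalent strategies.
No other strategy reproduces this row, so those 8 are the full class: dbUT, dbUH, dbWT, dbWH, deUT, deUH, deWT, deWH.

8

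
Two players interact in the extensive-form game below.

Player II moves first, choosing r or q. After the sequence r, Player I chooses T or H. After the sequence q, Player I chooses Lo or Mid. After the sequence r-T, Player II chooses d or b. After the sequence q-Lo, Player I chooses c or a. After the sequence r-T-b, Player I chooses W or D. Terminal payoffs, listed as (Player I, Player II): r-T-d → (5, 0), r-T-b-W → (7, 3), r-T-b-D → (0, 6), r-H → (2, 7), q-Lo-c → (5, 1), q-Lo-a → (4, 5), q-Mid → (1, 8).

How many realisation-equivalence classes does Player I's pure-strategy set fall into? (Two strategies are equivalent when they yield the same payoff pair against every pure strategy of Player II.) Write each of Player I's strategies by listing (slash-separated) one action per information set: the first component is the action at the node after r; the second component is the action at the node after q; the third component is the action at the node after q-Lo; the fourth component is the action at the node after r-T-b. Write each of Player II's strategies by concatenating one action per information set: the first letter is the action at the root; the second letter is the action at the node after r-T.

9

Player I has 16 pure strategies: T/Lo/c/W, T/Lo/c/D, T/Lo/a/W, T/Lo/a/D, T/Mid/c/W, T/Mid/c/D, T/Mid/a/W, T/Mid/a/D, H/Lo/c/W, H/Lo/c/D, H/Lo/a/W, H/Lo/a/D, H/Mid/c/W, H/Mid/c/D, H/Mid/a/W, H/Mid/a/D. Columns: rd, rb, qd, qb.
{T/Lo/c/W} → row (5,0) (7,3) (5,1) (5,1)
{T/Lo/c/D} → row (5,0) (0,6) (5,1) (5,1)
{T/Lo/a/W} → row (5,0) (7,3) (4,5) (4,5)
{T/Lo/a/D} → row (5,0) (0,6) (4,5) (4,5)
{T/Mid/c/W, T/Mid/a/W} → row (5,0) (7,3) (1,8) (1,8)
{T/Mid/c/D, T/Mid/a/D} → row (5,0) (0,6) (1,8) (1,8)
{H/Lo/c/W, H/Lo/c/D} → row (2,7) (2,7) (5,1) (5,1)
{H/Lo/a/W, H/Lo/a/D} → row (2,7) (2,7) (4,5) (4,5)
{H/Mid/c/W, H/Mid/c/D, H/Mid/a/W, H/Mid/a/D} → row (2,7) (2,7) (1,8) (1,8)
That's 9 distinct rows out of 16 strategies.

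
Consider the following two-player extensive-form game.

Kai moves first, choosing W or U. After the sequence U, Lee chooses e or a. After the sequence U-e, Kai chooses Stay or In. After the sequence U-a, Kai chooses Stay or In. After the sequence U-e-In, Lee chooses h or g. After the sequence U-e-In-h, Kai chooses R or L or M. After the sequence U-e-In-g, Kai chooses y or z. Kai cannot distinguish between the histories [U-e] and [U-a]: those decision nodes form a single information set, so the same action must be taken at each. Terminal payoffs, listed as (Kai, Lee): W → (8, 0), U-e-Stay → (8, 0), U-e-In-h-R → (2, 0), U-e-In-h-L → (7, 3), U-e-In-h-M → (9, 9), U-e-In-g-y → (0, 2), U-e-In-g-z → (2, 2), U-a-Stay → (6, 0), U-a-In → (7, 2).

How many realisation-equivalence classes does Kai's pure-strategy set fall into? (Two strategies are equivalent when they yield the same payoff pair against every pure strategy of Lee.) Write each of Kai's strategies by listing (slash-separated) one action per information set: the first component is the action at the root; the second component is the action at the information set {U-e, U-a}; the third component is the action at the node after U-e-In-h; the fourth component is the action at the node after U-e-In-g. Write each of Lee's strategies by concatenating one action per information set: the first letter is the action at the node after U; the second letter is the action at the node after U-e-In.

Kai has 24 pure strategies: W/Stay/R/y, W/Stay/R/z, W/Stay/L/y, W/Stay/L/z, W/Stay/M/y, W/Stay/M/z, W/In/R/y, W/In/R/z, W/In/L/y, W/In/L/z, W/In/M/y, W/In/M/z, U/Stay/R/y, U/Stay/R/z, U/Stay/L/y, U/Stay/L/z, U/Stay/M/y, U/Stay/M/z, U/In/R/y, U/In/R/z, U/In/L/y, U/In/L/z, U/In/M/y, U/In/M/z. Columns: eh, eg, ah, ag.
{W/Stay/R/y, W/Stay/R/z, W/Stay/L/y, W/Stay/L/z, W/Stay/M/y, W/Stay/M/z, W/In/R/y, W/In/R/z, W/In/L/y, W/In/L/z, W/In/M/y, W/In/M/z} → row (8,0) (8,0) (8,0) (8,0)
{U/Stay/R/y, U/Stay/R/z, U/Stay/L/y, U/Stay/L/z, U/Stay/M/y, U/Stay/M/z} → row (8,0) (8,0) (6,0) (6,0)
{U/In/R/y} → row (2,0) (0,2) (7,2) (7,2)
{U/In/R/z} → row (2,0) (2,2) (7,2) (7,2)
{U/In/L/y} → row (7,3) (0,2) (7,2) (7,2)
{U/In/L/z} → row (7,3) (2,2) (7,2) (7,2)
{U/In/M/y} → row (9,9) (0,2) (7,2) (7,2)
{U/In/M/z} → row (9,9) (2,2) (7,2) (7,2)
That's 8 distinct rows out of 24 strategies.

8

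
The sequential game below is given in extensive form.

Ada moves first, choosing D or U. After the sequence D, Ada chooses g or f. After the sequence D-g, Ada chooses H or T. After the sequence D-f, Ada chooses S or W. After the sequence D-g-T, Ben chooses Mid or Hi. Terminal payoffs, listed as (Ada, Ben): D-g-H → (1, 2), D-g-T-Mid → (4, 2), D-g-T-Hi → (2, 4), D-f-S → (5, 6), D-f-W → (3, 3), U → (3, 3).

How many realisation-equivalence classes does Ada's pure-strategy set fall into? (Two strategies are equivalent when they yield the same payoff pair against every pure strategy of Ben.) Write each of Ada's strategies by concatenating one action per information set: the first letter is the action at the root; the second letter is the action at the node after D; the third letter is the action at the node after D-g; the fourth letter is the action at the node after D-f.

4

Ada has 16 pure strategies: DgHS, DgHW, DgTS, DgTW, DfHS, DfHW, DfTS, DfTW, UgHS, UgHW, UgTS, UgTW, UfHS, UfHW, UfTS, UfTW. Columns: Mid, Hi.
{DgHS, DgHW} → row (1,2) (1,2)
{DgTS, DgTW} → row (4,2) (2,4)
{DfHS, DfTS} → row (5,6) (5,6)
{DfHW, DfTW, UgHS, UgHW, UgTS, UgTW, UfHS, UfHW, UfTS, UfTW} → row (3,3) (3,3)
That's 4 distinct rows out of 16 strategies.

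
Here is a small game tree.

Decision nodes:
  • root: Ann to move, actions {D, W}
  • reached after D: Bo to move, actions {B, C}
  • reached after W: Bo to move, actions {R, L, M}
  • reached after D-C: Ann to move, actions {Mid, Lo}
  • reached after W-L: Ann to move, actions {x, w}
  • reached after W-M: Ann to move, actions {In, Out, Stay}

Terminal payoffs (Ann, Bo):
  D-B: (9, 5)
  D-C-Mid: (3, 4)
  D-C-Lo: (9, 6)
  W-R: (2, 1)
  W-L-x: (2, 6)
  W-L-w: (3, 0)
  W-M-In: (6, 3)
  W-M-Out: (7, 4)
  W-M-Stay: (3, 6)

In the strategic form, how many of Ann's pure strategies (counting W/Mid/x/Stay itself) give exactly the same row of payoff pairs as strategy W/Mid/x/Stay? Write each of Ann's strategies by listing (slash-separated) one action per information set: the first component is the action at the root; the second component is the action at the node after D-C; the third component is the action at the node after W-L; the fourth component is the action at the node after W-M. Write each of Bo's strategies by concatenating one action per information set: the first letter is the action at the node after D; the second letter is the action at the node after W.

Row for W/Mid/x/Stay (columns BR, BL, BM, CR, CL, CM): (2,1) (2,6) (3,6) (2,1) (2,6) (3,6).
Under W/Mid/x/Stay, Ann's choice at the node after D-C can never be reached regardless of what Bo does, so varying those choices leaves every outcome unchanged.
Holding the reachable choices fixed and varying the unreachable one freely already gives 2 equivalent strategies.
No other strategy reproduces this row, so those 2 are the full class: W/Mid/x/Stay, W/Lo/x/Stay.

2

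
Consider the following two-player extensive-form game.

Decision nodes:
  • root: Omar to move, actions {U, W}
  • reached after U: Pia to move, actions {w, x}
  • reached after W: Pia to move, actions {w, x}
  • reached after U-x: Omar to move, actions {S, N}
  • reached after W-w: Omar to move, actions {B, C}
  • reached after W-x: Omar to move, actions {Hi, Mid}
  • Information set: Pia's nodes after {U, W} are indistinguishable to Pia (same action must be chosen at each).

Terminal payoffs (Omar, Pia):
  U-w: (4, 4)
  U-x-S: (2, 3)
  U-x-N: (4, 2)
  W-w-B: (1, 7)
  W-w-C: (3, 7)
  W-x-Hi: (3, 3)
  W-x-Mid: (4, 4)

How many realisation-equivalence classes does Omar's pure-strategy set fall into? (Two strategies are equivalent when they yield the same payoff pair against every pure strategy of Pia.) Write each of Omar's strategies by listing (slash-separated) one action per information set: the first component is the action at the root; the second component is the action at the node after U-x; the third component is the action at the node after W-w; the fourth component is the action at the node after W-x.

Omar has 16 pure strategies: U/S/B/Hi, U/S/B/Mid, U/S/C/Hi, U/S/C/Mid, U/N/B/Hi, U/N/B/Mid, U/N/C/Hi, U/N/C/Mid, W/S/B/Hi, W/S/B/Mid, W/S/C/Hi, W/S/C/Mid, W/N/B/Hi, W/N/B/Mid, W/N/C/Hi, W/N/C/Mid. Columns: w, x.
{U/S/B/Hi, U/S/B/Mid, U/S/C/Hi, U/S/C/Mid} → row (4,4) (2,3)
{U/N/B/Hi, U/N/B/Mid, U/N/C/Hi, U/N/C/Mid} → row (4,4) (4,2)
{W/S/B/Hi, W/N/B/Hi} → row (1,7) (3,3)
{W/S/B/Mid, W/N/B/Mid} → row (1,7) (4,4)
{W/S/C/Hi, W/N/C/Hi} → row (3,7) (3,3)
{W/S/C/Mid, W/N/C/Mid} → row (3,7) (4,4)
That's 6 distinct rows out of 16 strategies.

6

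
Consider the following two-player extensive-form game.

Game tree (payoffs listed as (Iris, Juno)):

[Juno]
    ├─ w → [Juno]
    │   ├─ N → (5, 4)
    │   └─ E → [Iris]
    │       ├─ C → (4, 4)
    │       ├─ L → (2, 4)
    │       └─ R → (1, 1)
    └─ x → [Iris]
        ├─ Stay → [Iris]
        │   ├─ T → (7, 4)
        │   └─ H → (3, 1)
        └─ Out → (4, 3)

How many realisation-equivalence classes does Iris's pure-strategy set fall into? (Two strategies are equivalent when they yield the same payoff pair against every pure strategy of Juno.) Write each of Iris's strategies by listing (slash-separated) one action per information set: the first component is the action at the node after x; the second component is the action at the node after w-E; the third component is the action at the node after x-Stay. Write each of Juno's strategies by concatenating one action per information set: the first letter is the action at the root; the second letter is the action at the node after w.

Iris has 12 pure strategies: Stay/C/T, Stay/C/H, Stay/L/T, Stay/L/H, Stay/R/T, Stay/R/H, Out/C/T, Out/C/H, Out/L/T, Out/L/H, Out/R/T, Out/R/H. Columns: wN, wE, xN, xE.
{Stay/C/T} → row (5,4) (4,4) (7,4) (7,4)
{Stay/C/H} → row (5,4) (4,4) (3,1) (3,1)
{Stay/L/T} → row (5,4) (2,4) (7,4) (7,4)
{Stay/L/H} → row (5,4) (2,4) (3,1) (3,1)
{Stay/R/T} → row (5,4) (1,1) (7,4) (7,4)
{Stay/R/H} → row (5,4) (1,1) (3,1) (3,1)
{Out/C/T, Out/C/H} → row (5,4) (4,4) (4,3) (4,3)
{Out/L/T, Out/L/H} → row (5,4) (2,4) (4,3) (4,3)
{Out/R/T, Out/R/H} → row (5,4) (1,1) (4,3) (4,3)
That's 9 distinct rows out of 12 strategies.

9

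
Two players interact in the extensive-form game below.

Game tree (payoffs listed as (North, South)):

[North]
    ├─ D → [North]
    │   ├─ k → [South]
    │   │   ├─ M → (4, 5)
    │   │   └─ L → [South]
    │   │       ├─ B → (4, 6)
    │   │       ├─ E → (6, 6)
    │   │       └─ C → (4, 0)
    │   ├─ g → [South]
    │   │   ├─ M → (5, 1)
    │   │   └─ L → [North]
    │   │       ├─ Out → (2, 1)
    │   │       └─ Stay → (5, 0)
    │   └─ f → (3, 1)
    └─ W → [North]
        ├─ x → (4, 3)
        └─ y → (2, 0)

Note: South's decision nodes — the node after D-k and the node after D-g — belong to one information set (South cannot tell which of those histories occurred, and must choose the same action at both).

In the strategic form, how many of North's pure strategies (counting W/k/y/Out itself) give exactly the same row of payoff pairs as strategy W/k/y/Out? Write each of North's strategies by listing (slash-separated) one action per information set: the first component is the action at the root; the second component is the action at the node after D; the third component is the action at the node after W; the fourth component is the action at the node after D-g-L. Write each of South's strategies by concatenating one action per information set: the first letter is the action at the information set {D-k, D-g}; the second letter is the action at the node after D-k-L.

6

Row for W/k/y/Out (columns MB, ME, MC, LB, LE, LC): (2,0) (2,0) (2,0) (2,0) (2,0) (2,0).
Under W/k/y/Out, North's choice at the node after D and at the node after D-g-L can never be reached regardless of what South does, so varying those choices leaves every outcome unchanged.
Holding the reachable choices fixed and varying the unreachable ones freely already gives 3 × 2 = 6 equivalent strategies.
No other strategy reproduces this row, so those 6 are the full class: W/k/y/Out, W/k/y/Stay, W/g/y/Out, W/g/y/Stay, W/f/y/Out, W/f/y/Stay.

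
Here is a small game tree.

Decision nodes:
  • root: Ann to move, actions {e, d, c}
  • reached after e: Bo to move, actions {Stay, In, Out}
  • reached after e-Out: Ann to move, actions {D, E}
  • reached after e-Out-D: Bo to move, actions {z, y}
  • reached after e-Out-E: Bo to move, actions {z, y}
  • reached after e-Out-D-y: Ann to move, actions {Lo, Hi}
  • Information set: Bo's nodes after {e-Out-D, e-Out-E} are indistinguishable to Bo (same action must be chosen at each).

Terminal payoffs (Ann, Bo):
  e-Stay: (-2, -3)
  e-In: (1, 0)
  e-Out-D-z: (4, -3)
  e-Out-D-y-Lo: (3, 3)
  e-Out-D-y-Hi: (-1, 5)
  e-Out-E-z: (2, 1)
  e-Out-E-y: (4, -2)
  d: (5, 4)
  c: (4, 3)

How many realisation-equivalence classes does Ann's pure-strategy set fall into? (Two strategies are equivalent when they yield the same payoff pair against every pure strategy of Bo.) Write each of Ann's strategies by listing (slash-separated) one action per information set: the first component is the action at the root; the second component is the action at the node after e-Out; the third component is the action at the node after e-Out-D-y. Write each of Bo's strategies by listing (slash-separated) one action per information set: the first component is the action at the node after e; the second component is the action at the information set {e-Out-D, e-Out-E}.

5

Ann has 12 pure strategies: e/D/Lo, e/D/Hi, e/E/Lo, e/E/Hi, d/D/Lo, d/D/Hi, d/E/Lo, d/E/Hi, c/D/Lo, c/D/Hi, c/E/Lo, c/E/Hi. Columns: Stay/z, Stay/y, In/z, In/y, Out/z, Out/y.
{e/D/Lo} → row (-2,-3) (-2,-3) (1,0) (1,0) (4,-3) (3,3)
{e/D/Hi} → row (-2,-3) (-2,-3) (1,0) (1,0) (4,-3) (-1,5)
{e/E/Lo, e/E/Hi} → row (-2,-3) (-2,-3) (1,0) (1,0) (2,1) (4,-2)
{d/D/Lo, d/D/Hi, d/E/Lo, d/E/Hi} → row (5,4) (5,4) (5,4) (5,4) (5,4) (5,4)
{c/D/Lo, c/D/Hi, c/E/Lo, c/E/Hi} → row (4,3) (4,3) (4,3) (4,3) (4,3) (4,3)
That's 5 distinct rows out of 12 strategies.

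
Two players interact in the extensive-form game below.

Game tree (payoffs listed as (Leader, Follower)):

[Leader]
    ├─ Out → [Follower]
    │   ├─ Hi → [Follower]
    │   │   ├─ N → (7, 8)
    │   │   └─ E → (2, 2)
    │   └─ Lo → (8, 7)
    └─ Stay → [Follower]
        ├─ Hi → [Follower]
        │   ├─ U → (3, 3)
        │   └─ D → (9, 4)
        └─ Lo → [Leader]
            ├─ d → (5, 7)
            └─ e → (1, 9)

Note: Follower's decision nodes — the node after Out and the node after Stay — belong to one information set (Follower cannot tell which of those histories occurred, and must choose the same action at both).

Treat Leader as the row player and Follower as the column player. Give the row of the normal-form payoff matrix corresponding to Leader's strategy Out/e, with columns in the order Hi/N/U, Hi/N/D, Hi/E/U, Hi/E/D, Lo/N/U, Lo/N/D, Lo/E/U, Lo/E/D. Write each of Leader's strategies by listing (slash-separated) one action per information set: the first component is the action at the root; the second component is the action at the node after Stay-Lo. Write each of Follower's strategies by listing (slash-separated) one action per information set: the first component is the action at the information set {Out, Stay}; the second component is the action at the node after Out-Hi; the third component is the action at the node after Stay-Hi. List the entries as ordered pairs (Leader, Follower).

(7,8) (7,8) (2,2) (2,2) (8,7) (8,7) (8,7) (8,7)

vs Hi/N/U: Leader plays Out → Follower plays Hi at [Out] → Follower plays N at [Out-Hi] → (7, 8)
vs Hi/N/D: Leader plays Out → Follower plays Hi at [Out] → Follower plays N at [Out-Hi] → (7, 8)
vs Hi/E/U: Leader plays Out → Follower plays Hi at [Out] → Follower plays E at [Out-Hi] → (2, 2)
vs Hi/E/D: Leader plays Out → Follower plays Hi at [Out] → Follower plays E at [Out-Hi] → (2, 2)
vs Lo/N/U: Leader plays Out → Follower plays Lo at [Out] → (8, 7)
vs Lo/N/D: Leader plays Out → Follower plays Lo at [Out] → (8, 7)
vs Lo/E/U: Leader plays Out → Follower plays Lo at [Out] → (8, 7)
vs Lo/E/D: Leader plays Out → Follower plays Lo at [Out] → (8, 7)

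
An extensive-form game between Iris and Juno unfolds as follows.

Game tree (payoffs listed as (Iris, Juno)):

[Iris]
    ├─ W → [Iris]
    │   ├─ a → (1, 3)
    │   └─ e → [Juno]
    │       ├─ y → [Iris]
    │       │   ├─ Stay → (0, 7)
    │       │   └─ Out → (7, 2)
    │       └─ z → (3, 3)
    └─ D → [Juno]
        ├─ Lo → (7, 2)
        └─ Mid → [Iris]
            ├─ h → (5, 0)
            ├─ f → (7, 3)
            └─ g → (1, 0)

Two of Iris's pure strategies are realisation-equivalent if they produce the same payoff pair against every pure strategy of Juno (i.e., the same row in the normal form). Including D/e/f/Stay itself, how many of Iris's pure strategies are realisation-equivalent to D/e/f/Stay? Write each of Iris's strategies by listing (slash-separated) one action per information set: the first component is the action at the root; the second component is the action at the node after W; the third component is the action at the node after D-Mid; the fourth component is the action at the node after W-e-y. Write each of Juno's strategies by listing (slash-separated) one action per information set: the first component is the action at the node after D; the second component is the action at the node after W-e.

Row for D/e/f/Stay (columns Lo/y, Lo/z, Mid/y, Mid/z): (7,2) (7,2) (7,3) (7,3).
Under D/e/f/Stay, Iris's choice at the node after W and at the node after W-e-y can never be reached regardless of what Juno does, so varying those choices leaves every outcome unchanged.
Holding the reachable choices fixed and varying the unreachable ones freely already gives 2 × 2 = 4 equivalent strategies.
No other strategy reproduces this row, so those 4 are the full class: D/a/f/Stay, D/a/f/Out, D/e/f/Stay, D/e/f/Out.

4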